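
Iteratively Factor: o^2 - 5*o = (o)*(o - 5)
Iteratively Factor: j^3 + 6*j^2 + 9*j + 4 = (j + 4)*(j^2 + 2*j + 1) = (j + 1)*(j + 4)*(j + 1)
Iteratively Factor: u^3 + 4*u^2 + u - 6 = (u + 3)*(u^2 + u - 2) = (u - 1)*(u + 3)*(u + 2)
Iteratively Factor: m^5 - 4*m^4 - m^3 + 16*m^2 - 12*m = (m + 2)*(m^4 - 6*m^3 + 11*m^2 - 6*m) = (m - 3)*(m + 2)*(m^3 - 3*m^2 + 2*m) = m*(m - 3)*(m + 2)*(m^2 - 3*m + 2) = m*(m - 3)*(m - 1)*(m + 2)*(m - 2)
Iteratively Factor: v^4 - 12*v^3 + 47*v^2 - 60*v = (v - 4)*(v^3 - 8*v^2 + 15*v) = (v - 4)*(v - 3)*(v^2 - 5*v) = (v - 5)*(v - 4)*(v - 3)*(v)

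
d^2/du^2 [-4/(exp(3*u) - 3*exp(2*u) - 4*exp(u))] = 4*(2*(-3*exp(2*u) + 6*exp(u) + 4)^2 + (-exp(2*u) + 3*exp(u) + 4)*(9*exp(2*u) - 12*exp(u) - 4))*exp(-u)/(-exp(2*u) + 3*exp(u) + 4)^3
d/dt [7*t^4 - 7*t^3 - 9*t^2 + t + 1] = 28*t^3 - 21*t^2 - 18*t + 1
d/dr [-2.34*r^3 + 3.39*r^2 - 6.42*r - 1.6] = -7.02*r^2 + 6.78*r - 6.42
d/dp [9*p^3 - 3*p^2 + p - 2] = 27*p^2 - 6*p + 1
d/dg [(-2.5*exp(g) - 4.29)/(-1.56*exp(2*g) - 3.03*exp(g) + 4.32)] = (-(2.5*exp(g) + 4.29)*(3.12*exp(g) + 3.03) + 3.9*exp(2*g) + 7.575*exp(g) - 10.8)*exp(g)/(1.56*exp(2*g) + 3.03*exp(g) - 4.32)^2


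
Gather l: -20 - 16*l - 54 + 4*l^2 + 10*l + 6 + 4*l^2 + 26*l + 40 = 8*l^2 + 20*l - 28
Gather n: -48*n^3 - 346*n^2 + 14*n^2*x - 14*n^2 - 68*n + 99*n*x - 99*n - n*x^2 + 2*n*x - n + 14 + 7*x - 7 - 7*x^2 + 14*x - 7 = -48*n^3 + n^2*(14*x - 360) + n*(-x^2 + 101*x - 168) - 7*x^2 + 21*x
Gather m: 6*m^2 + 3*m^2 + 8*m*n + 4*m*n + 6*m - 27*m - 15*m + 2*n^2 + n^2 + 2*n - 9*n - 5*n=9*m^2 + m*(12*n - 36) + 3*n^2 - 12*n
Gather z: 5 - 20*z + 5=10 - 20*z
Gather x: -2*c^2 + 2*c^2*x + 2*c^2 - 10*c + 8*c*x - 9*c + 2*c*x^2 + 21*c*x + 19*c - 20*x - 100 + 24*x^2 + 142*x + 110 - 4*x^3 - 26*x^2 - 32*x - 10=-4*x^3 + x^2*(2*c - 2) + x*(2*c^2 + 29*c + 90)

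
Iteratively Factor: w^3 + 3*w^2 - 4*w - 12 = (w - 2)*(w^2 + 5*w + 6) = (w - 2)*(w + 3)*(w + 2)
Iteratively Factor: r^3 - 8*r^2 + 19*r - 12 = (r - 4)*(r^2 - 4*r + 3) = (r - 4)*(r - 3)*(r - 1)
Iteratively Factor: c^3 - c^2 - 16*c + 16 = (c - 1)*(c^2 - 16) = (c - 4)*(c - 1)*(c + 4)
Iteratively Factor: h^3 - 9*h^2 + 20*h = (h - 5)*(h^2 - 4*h) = h*(h - 5)*(h - 4)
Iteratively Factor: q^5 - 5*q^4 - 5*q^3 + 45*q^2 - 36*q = (q - 3)*(q^4 - 2*q^3 - 11*q^2 + 12*q) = (q - 4)*(q - 3)*(q^3 + 2*q^2 - 3*q) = q*(q - 4)*(q - 3)*(q^2 + 2*q - 3) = q*(q - 4)*(q - 3)*(q + 3)*(q - 1)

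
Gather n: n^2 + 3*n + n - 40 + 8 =n^2 + 4*n - 32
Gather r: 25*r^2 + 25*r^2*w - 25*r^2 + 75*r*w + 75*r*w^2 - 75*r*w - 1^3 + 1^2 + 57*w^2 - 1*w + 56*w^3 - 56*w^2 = 25*r^2*w + 75*r*w^2 + 56*w^3 + w^2 - w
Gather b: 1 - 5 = -4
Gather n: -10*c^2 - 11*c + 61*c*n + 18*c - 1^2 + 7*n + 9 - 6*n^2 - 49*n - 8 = -10*c^2 + 7*c - 6*n^2 + n*(61*c - 42)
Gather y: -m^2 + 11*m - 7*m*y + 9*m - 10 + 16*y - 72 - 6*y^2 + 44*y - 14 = -m^2 + 20*m - 6*y^2 + y*(60 - 7*m) - 96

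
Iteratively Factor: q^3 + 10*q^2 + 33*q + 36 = (q + 4)*(q^2 + 6*q + 9) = (q + 3)*(q + 4)*(q + 3)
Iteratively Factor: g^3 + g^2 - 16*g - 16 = (g - 4)*(g^2 + 5*g + 4) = (g - 4)*(g + 4)*(g + 1)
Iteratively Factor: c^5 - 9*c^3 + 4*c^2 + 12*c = (c + 3)*(c^4 - 3*c^3 + 4*c) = (c - 2)*(c + 3)*(c^3 - c^2 - 2*c) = (c - 2)^2*(c + 3)*(c^2 + c) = c*(c - 2)^2*(c + 3)*(c + 1)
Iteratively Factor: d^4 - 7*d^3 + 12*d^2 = (d)*(d^3 - 7*d^2 + 12*d) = d^2*(d^2 - 7*d + 12) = d^2*(d - 3)*(d - 4)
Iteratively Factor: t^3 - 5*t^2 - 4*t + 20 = (t - 5)*(t^2 - 4) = (t - 5)*(t - 2)*(t + 2)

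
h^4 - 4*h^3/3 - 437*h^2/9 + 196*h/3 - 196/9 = (h - 7)*(h - 2/3)^2*(h + 7)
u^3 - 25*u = u*(u - 5)*(u + 5)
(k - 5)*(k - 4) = k^2 - 9*k + 20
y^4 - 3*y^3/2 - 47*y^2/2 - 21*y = y*(y - 6)*(y + 1)*(y + 7/2)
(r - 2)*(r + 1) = r^2 - r - 2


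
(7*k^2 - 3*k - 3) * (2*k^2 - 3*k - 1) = 14*k^4 - 27*k^3 - 4*k^2 + 12*k + 3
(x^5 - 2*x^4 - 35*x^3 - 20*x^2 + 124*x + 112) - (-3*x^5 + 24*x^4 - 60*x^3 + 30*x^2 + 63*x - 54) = 4*x^5 - 26*x^4 + 25*x^3 - 50*x^2 + 61*x + 166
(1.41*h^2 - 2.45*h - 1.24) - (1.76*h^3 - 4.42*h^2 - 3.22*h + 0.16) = -1.76*h^3 + 5.83*h^2 + 0.77*h - 1.4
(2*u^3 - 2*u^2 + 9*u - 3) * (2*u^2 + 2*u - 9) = 4*u^5 - 4*u^3 + 30*u^2 - 87*u + 27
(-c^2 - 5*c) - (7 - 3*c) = -c^2 - 2*c - 7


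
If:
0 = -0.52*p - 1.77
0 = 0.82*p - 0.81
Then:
No Solution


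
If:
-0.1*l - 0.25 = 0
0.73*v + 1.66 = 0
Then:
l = -2.50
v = -2.27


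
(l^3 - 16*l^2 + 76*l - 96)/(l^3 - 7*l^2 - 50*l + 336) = (l - 2)/(l + 7)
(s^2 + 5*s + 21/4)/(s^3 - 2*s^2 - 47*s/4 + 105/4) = (2*s + 3)/(2*s^2 - 11*s + 15)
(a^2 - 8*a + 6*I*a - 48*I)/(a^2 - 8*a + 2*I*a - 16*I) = (a + 6*I)/(a + 2*I)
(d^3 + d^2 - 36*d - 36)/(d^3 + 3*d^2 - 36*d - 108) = (d + 1)/(d + 3)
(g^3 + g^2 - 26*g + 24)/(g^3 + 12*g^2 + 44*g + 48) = (g^2 - 5*g + 4)/(g^2 + 6*g + 8)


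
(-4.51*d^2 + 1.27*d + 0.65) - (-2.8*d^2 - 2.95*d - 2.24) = -1.71*d^2 + 4.22*d + 2.89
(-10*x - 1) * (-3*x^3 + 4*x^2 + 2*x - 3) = 30*x^4 - 37*x^3 - 24*x^2 + 28*x + 3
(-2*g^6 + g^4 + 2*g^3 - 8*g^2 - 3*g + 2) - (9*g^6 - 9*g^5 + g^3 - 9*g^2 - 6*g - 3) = -11*g^6 + 9*g^5 + g^4 + g^3 + g^2 + 3*g + 5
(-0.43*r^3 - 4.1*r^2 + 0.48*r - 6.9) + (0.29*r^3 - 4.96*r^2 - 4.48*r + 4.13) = -0.14*r^3 - 9.06*r^2 - 4.0*r - 2.77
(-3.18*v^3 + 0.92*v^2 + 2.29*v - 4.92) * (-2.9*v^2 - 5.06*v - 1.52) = 9.222*v^5 + 13.4228*v^4 - 6.4626*v^3 + 1.2822*v^2 + 21.4144*v + 7.4784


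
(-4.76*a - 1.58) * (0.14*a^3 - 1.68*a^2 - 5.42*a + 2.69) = -0.6664*a^4 + 7.7756*a^3 + 28.4536*a^2 - 4.2408*a - 4.2502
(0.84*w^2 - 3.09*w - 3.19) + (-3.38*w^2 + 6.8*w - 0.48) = -2.54*w^2 + 3.71*w - 3.67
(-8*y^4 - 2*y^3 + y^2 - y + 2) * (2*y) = -16*y^5 - 4*y^4 + 2*y^3 - 2*y^2 + 4*y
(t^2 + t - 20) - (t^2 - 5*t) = 6*t - 20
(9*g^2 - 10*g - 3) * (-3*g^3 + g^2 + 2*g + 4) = -27*g^5 + 39*g^4 + 17*g^3 + 13*g^2 - 46*g - 12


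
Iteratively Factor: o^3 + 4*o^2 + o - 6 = (o + 3)*(o^2 + o - 2) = (o + 2)*(o + 3)*(o - 1)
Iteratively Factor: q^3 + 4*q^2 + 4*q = (q)*(q^2 + 4*q + 4) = q*(q + 2)*(q + 2)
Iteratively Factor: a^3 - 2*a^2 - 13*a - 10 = (a + 1)*(a^2 - 3*a - 10) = (a - 5)*(a + 1)*(a + 2)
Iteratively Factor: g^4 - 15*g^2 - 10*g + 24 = (g + 2)*(g^3 - 2*g^2 - 11*g + 12) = (g - 4)*(g + 2)*(g^2 + 2*g - 3) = (g - 4)*(g - 1)*(g + 2)*(g + 3)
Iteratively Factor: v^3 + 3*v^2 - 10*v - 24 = (v - 3)*(v^2 + 6*v + 8) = (v - 3)*(v + 2)*(v + 4)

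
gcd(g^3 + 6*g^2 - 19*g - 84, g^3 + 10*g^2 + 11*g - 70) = g + 7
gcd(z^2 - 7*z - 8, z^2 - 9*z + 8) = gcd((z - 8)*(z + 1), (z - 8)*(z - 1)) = z - 8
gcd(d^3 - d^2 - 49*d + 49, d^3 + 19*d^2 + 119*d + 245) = d + 7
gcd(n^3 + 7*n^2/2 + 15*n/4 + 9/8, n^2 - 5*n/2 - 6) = n + 3/2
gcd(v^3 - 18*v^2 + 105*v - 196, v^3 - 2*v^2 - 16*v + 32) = v - 4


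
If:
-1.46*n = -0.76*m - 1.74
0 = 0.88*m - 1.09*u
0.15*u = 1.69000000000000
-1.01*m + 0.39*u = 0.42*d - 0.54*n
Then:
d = -12.23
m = 13.96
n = 8.46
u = 11.27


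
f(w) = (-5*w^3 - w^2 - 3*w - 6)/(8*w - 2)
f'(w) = (-15*w^2 - 2*w - 3)/(8*w - 2) - 8*(-5*w^3 - w^2 - 3*w - 6)/(8*w - 2)^2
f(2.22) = -4.59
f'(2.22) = -2.83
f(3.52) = -9.44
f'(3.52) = -4.60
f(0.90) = -2.53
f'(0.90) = 0.63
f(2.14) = -4.37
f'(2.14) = -2.72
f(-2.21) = -2.53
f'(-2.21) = 2.62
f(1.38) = -2.79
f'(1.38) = -1.33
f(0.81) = -2.62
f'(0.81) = 1.45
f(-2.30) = -2.77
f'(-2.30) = 2.73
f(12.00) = -93.89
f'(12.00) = -15.28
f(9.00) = -53.70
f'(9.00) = -11.52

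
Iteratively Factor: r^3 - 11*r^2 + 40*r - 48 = (r - 4)*(r^2 - 7*r + 12) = (r - 4)^2*(r - 3)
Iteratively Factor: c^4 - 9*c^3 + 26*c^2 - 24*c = (c - 4)*(c^3 - 5*c^2 + 6*c) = (c - 4)*(c - 3)*(c^2 - 2*c) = (c - 4)*(c - 3)*(c - 2)*(c)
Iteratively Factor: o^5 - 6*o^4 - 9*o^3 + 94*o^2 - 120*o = (o - 5)*(o^4 - o^3 - 14*o^2 + 24*o) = o*(o - 5)*(o^3 - o^2 - 14*o + 24) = o*(o - 5)*(o - 2)*(o^2 + o - 12) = o*(o - 5)*(o - 2)*(o + 4)*(o - 3)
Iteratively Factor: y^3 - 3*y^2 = (y)*(y^2 - 3*y) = y*(y - 3)*(y)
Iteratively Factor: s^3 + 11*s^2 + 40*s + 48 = (s + 4)*(s^2 + 7*s + 12) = (s + 4)^2*(s + 3)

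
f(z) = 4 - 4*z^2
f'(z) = -8*z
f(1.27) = -2.45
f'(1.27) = -10.16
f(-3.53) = -45.84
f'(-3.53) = 28.24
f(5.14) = -101.68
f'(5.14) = -41.12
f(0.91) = 0.69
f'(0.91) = -7.28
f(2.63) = -23.67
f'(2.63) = -21.04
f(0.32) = 3.59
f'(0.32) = -2.56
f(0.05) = 3.99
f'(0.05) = -0.40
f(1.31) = -2.86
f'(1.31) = -10.48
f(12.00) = -572.00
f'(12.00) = -96.00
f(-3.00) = -32.00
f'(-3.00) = 24.00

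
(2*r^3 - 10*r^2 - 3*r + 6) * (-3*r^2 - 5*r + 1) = -6*r^5 + 20*r^4 + 61*r^3 - 13*r^2 - 33*r + 6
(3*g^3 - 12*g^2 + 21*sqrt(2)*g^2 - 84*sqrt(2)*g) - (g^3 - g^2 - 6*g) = 2*g^3 - 11*g^2 + 21*sqrt(2)*g^2 - 84*sqrt(2)*g + 6*g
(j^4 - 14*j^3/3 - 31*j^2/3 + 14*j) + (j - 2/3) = j^4 - 14*j^3/3 - 31*j^2/3 + 15*j - 2/3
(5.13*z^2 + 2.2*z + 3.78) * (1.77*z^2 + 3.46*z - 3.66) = 9.0801*z^4 + 21.6438*z^3 - 4.4732*z^2 + 5.0268*z - 13.8348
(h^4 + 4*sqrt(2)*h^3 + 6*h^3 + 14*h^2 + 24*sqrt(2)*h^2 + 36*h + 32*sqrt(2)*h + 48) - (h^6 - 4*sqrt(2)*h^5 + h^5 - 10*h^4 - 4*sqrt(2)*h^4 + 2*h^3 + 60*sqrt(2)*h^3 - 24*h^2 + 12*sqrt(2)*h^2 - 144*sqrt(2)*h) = -h^6 - h^5 + 4*sqrt(2)*h^5 + 4*sqrt(2)*h^4 + 11*h^4 - 56*sqrt(2)*h^3 + 4*h^3 + 12*sqrt(2)*h^2 + 38*h^2 + 36*h + 176*sqrt(2)*h + 48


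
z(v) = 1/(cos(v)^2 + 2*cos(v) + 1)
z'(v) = (2*sin(v)*cos(v) + 2*sin(v))/(cos(v)^2 + 2*cos(v) + 1)^2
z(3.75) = 31.06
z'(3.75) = -197.85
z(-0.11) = 0.25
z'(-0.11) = -0.03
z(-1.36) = 0.68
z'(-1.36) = -1.11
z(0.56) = 0.29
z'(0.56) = 0.17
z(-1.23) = 0.56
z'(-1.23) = -0.79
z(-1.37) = 0.70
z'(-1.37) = -1.14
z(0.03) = 0.25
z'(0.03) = 0.01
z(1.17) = 0.52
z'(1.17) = 0.69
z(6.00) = 0.26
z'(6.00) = -0.07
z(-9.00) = 126.62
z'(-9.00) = -1174.33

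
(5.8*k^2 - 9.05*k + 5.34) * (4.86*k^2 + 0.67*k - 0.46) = 28.188*k^4 - 40.097*k^3 + 17.2209*k^2 + 7.7408*k - 2.4564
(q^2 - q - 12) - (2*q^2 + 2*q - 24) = -q^2 - 3*q + 12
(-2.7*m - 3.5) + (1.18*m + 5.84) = 2.34 - 1.52*m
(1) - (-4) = 5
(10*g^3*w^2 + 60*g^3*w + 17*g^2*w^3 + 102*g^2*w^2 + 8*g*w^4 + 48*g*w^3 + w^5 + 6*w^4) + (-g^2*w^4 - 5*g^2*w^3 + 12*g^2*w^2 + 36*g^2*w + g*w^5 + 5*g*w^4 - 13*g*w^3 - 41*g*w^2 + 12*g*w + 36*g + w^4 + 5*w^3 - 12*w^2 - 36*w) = 10*g^3*w^2 + 60*g^3*w - g^2*w^4 + 12*g^2*w^3 + 114*g^2*w^2 + 36*g^2*w + g*w^5 + 13*g*w^4 + 35*g*w^3 - 41*g*w^2 + 12*g*w + 36*g + w^5 + 7*w^4 + 5*w^3 - 12*w^2 - 36*w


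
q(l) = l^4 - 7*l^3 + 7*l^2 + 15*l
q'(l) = 4*l^3 - 21*l^2 + 14*l + 15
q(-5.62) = 2376.90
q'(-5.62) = -1436.97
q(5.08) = 5.14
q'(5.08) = 68.57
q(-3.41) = 443.02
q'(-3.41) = -435.54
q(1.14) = 17.52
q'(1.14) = 9.59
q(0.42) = 7.05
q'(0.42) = 17.47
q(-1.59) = 28.38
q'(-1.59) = -76.43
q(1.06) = 16.69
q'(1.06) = 11.01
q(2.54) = 10.17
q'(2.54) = -19.38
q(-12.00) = 33660.00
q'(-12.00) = -10089.00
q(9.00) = 2160.00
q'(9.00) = 1356.00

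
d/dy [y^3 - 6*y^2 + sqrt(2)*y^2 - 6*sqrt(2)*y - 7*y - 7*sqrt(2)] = 3*y^2 - 12*y + 2*sqrt(2)*y - 6*sqrt(2) - 7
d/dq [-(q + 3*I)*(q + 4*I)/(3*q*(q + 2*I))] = (5*I*q^2 - 24*q - 24*I)/(3*q^2*(q^2 + 4*I*q - 4))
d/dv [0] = 0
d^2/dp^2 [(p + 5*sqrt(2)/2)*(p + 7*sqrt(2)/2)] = 2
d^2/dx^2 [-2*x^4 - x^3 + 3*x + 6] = 6*x*(-4*x - 1)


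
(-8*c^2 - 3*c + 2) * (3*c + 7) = -24*c^3 - 65*c^2 - 15*c + 14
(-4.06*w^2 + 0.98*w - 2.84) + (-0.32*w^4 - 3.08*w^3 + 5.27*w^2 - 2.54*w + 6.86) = -0.32*w^4 - 3.08*w^3 + 1.21*w^2 - 1.56*w + 4.02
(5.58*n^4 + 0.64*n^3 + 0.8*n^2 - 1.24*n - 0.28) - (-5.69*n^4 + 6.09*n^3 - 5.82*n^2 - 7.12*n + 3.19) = 11.27*n^4 - 5.45*n^3 + 6.62*n^2 + 5.88*n - 3.47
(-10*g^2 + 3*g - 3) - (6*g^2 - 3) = -16*g^2 + 3*g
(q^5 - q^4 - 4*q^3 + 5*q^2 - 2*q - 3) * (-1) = -q^5 + q^4 + 4*q^3 - 5*q^2 + 2*q + 3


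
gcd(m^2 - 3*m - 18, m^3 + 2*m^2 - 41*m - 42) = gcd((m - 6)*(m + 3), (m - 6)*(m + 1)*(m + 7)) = m - 6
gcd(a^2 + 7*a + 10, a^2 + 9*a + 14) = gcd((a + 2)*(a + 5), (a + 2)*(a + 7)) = a + 2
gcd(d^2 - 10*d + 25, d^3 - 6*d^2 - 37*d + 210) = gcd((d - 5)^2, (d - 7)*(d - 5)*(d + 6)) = d - 5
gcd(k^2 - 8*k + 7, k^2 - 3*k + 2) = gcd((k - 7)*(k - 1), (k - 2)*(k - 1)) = k - 1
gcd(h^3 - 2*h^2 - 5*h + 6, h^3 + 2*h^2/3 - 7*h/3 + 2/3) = h^2 + h - 2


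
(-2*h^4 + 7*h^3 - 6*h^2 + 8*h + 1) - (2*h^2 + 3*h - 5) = -2*h^4 + 7*h^3 - 8*h^2 + 5*h + 6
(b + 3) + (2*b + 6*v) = 3*b + 6*v + 3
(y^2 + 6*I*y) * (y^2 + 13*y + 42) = y^4 + 13*y^3 + 6*I*y^3 + 42*y^2 + 78*I*y^2 + 252*I*y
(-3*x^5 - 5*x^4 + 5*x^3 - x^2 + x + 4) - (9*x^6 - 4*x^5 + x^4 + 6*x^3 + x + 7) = -9*x^6 + x^5 - 6*x^4 - x^3 - x^2 - 3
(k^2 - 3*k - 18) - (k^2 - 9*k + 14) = 6*k - 32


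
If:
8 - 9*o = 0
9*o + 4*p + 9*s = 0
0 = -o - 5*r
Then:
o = 8/9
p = -9*s/4 - 2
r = -8/45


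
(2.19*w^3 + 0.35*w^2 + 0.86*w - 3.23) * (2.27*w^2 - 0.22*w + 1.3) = 4.9713*w^5 + 0.3127*w^4 + 4.7222*w^3 - 7.0663*w^2 + 1.8286*w - 4.199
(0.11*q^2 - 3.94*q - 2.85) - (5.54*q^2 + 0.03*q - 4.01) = -5.43*q^2 - 3.97*q + 1.16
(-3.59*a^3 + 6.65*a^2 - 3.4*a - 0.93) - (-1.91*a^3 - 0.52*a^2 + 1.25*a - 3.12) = -1.68*a^3 + 7.17*a^2 - 4.65*a + 2.19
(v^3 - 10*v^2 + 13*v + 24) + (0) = v^3 - 10*v^2 + 13*v + 24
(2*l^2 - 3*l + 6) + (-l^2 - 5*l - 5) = l^2 - 8*l + 1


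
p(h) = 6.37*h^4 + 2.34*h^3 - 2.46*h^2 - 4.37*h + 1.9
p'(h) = 25.48*h^3 + 7.02*h^2 - 4.92*h - 4.37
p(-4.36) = 2082.14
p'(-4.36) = -1961.30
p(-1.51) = 27.95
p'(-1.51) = -68.66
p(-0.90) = 6.31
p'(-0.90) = -12.83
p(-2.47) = 199.52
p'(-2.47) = -333.35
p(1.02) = 4.26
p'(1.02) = 24.95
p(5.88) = 7981.50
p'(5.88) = 5389.43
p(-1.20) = 12.77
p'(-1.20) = -32.39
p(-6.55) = 10992.19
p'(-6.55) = -6831.14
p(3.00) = 545.80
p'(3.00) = 732.01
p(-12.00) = 127744.90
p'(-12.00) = -42963.89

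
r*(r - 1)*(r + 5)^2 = r^4 + 9*r^3 + 15*r^2 - 25*r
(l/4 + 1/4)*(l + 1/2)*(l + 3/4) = l^3/4 + 9*l^2/16 + 13*l/32 + 3/32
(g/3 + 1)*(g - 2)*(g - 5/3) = g^3/3 - 2*g^2/9 - 23*g/9 + 10/3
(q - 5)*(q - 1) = q^2 - 6*q + 5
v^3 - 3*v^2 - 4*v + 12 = (v - 3)*(v - 2)*(v + 2)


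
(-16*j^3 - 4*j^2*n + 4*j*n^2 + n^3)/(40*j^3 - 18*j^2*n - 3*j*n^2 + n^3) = (-2*j - n)/(5*j - n)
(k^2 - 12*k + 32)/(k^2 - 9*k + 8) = (k - 4)/(k - 1)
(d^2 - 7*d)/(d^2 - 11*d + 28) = d/(d - 4)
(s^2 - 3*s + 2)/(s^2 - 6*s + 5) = (s - 2)/(s - 5)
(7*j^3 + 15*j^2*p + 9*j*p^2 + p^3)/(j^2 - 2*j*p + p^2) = (7*j^3 + 15*j^2*p + 9*j*p^2 + p^3)/(j^2 - 2*j*p + p^2)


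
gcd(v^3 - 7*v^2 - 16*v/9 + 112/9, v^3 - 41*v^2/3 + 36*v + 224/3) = v^2 - 17*v/3 - 28/3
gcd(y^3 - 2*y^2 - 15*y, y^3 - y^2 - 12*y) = y^2 + 3*y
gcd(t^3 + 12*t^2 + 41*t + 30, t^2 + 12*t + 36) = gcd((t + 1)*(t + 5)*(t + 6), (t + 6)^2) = t + 6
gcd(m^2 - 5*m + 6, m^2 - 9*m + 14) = m - 2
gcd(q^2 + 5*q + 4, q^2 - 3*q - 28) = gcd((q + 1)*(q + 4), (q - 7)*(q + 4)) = q + 4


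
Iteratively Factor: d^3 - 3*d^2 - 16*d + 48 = (d + 4)*(d^2 - 7*d + 12) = (d - 4)*(d + 4)*(d - 3)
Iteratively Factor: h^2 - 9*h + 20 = (h - 5)*(h - 4)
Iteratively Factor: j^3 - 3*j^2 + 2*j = (j - 2)*(j^2 - j) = (j - 2)*(j - 1)*(j)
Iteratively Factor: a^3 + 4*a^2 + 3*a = (a + 1)*(a^2 + 3*a) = (a + 1)*(a + 3)*(a)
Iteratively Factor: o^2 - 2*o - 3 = (o - 3)*(o + 1)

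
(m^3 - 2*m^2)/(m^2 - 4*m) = m*(m - 2)/(m - 4)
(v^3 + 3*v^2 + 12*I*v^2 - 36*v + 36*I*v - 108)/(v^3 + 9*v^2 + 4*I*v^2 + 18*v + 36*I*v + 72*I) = (v^2 + 12*I*v - 36)/(v^2 + v*(6 + 4*I) + 24*I)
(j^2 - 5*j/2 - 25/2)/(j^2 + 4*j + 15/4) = 2*(j - 5)/(2*j + 3)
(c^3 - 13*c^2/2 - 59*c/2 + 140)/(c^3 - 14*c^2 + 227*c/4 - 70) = 2*(c + 5)/(2*c - 5)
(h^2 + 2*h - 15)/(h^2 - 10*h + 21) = (h + 5)/(h - 7)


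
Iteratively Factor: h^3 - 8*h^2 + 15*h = (h - 3)*(h^2 - 5*h) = (h - 5)*(h - 3)*(h)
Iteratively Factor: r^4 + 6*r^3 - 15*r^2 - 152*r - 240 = (r + 4)*(r^3 + 2*r^2 - 23*r - 60) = (r + 4)^2*(r^2 - 2*r - 15) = (r - 5)*(r + 4)^2*(r + 3)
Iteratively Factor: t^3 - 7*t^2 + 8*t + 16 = (t + 1)*(t^2 - 8*t + 16) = (t - 4)*(t + 1)*(t - 4)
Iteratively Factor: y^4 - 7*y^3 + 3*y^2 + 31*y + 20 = (y - 4)*(y^3 - 3*y^2 - 9*y - 5) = (y - 4)*(y + 1)*(y^2 - 4*y - 5) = (y - 5)*(y - 4)*(y + 1)*(y + 1)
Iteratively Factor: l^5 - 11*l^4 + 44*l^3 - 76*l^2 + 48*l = (l - 2)*(l^4 - 9*l^3 + 26*l^2 - 24*l) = (l - 4)*(l - 2)*(l^3 - 5*l^2 + 6*l) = l*(l - 4)*(l - 2)*(l^2 - 5*l + 6) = l*(l - 4)*(l - 2)^2*(l - 3)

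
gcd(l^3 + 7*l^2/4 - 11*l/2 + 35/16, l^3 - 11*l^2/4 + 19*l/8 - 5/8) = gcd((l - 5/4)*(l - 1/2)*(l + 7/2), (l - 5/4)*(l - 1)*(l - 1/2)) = l^2 - 7*l/4 + 5/8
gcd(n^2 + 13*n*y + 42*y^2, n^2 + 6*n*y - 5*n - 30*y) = n + 6*y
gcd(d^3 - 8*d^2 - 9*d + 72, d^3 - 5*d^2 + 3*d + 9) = d - 3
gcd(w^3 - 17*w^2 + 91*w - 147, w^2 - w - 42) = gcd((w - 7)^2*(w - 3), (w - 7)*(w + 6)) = w - 7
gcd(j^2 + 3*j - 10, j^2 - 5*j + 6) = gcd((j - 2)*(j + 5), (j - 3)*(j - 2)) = j - 2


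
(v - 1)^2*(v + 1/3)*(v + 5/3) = v^4 - 22*v^2/9 + 8*v/9 + 5/9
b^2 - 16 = (b - 4)*(b + 4)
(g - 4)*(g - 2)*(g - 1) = g^3 - 7*g^2 + 14*g - 8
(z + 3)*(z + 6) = z^2 + 9*z + 18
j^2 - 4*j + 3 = (j - 3)*(j - 1)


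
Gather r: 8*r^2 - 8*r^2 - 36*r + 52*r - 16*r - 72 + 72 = 0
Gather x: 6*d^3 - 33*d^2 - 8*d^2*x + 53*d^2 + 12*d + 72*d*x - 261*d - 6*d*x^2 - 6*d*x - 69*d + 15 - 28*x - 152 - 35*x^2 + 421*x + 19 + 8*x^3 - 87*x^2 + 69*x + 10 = 6*d^3 + 20*d^2 - 318*d + 8*x^3 + x^2*(-6*d - 122) + x*(-8*d^2 + 66*d + 462) - 108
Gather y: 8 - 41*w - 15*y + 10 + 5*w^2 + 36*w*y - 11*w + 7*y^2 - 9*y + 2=5*w^2 - 52*w + 7*y^2 + y*(36*w - 24) + 20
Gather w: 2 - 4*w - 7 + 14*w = 10*w - 5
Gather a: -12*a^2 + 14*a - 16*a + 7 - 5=-12*a^2 - 2*a + 2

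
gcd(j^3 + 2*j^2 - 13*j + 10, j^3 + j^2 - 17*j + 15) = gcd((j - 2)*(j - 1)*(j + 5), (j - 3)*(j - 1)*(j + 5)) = j^2 + 4*j - 5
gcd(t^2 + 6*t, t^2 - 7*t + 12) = 1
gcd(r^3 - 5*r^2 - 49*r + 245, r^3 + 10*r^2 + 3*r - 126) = r + 7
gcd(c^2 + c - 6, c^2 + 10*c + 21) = c + 3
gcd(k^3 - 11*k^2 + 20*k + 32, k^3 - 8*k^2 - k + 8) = k^2 - 7*k - 8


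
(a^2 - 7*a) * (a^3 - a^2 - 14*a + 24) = a^5 - 8*a^4 - 7*a^3 + 122*a^2 - 168*a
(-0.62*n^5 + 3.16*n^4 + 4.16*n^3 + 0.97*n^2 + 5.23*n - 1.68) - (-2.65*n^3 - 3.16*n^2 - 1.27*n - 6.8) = -0.62*n^5 + 3.16*n^4 + 6.81*n^3 + 4.13*n^2 + 6.5*n + 5.12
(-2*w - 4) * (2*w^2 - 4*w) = -4*w^3 + 16*w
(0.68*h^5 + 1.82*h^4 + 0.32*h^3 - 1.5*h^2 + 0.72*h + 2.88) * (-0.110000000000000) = -0.0748*h^5 - 0.2002*h^4 - 0.0352*h^3 + 0.165*h^2 - 0.0792*h - 0.3168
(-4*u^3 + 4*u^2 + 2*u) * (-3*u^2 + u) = 12*u^5 - 16*u^4 - 2*u^3 + 2*u^2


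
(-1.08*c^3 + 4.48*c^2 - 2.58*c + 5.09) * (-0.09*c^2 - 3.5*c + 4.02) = 0.0972*c^5 + 3.3768*c^4 - 19.7894*c^3 + 26.5815*c^2 - 28.1866*c + 20.4618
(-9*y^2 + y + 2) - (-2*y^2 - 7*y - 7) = -7*y^2 + 8*y + 9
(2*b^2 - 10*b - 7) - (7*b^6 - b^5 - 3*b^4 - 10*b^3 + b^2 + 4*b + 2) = -7*b^6 + b^5 + 3*b^4 + 10*b^3 + b^2 - 14*b - 9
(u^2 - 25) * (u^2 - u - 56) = u^4 - u^3 - 81*u^2 + 25*u + 1400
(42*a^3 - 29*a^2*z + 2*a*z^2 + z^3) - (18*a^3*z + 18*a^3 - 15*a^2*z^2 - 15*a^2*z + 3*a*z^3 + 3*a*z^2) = -18*a^3*z + 24*a^3 + 15*a^2*z^2 - 14*a^2*z - 3*a*z^3 - a*z^2 + z^3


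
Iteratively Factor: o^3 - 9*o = (o - 3)*(o^2 + 3*o) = (o - 3)*(o + 3)*(o)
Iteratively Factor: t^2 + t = (t)*(t + 1)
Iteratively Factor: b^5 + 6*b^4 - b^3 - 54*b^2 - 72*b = (b + 4)*(b^4 + 2*b^3 - 9*b^2 - 18*b) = (b + 3)*(b + 4)*(b^3 - b^2 - 6*b) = (b - 3)*(b + 3)*(b + 4)*(b^2 + 2*b) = (b - 3)*(b + 2)*(b + 3)*(b + 4)*(b)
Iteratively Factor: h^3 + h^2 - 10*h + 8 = (h - 1)*(h^2 + 2*h - 8) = (h - 2)*(h - 1)*(h + 4)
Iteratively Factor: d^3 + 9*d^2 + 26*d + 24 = (d + 3)*(d^2 + 6*d + 8) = (d + 2)*(d + 3)*(d + 4)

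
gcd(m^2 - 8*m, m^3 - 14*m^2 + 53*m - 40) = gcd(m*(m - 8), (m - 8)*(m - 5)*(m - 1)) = m - 8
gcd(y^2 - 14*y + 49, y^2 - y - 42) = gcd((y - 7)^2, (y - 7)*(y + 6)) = y - 7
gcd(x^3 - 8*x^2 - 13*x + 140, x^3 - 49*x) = x - 7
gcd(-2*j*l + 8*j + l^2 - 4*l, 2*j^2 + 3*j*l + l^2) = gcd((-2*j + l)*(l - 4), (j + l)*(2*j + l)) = 1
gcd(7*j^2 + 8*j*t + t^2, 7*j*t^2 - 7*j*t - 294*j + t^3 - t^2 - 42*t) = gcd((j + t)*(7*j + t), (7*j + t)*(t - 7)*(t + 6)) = 7*j + t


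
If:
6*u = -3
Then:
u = -1/2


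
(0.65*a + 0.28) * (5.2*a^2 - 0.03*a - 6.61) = 3.38*a^3 + 1.4365*a^2 - 4.3049*a - 1.8508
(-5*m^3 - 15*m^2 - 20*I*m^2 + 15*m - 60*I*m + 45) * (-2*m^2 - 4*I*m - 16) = 10*m^5 + 30*m^4 + 60*I*m^4 - 30*m^3 + 180*I*m^3 - 90*m^2 + 260*I*m^2 - 240*m + 780*I*m - 720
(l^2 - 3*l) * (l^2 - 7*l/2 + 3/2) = l^4 - 13*l^3/2 + 12*l^2 - 9*l/2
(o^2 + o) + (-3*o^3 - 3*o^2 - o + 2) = -3*o^3 - 2*o^2 + 2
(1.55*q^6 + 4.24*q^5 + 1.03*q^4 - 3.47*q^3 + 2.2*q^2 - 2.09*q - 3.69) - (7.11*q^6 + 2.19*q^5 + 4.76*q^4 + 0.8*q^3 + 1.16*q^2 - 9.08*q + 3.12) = -5.56*q^6 + 2.05*q^5 - 3.73*q^4 - 4.27*q^3 + 1.04*q^2 + 6.99*q - 6.81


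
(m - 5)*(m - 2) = m^2 - 7*m + 10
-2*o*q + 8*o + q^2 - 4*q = (-2*o + q)*(q - 4)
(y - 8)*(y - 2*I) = y^2 - 8*y - 2*I*y + 16*I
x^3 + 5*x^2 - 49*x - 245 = (x - 7)*(x + 5)*(x + 7)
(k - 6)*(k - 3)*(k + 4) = k^3 - 5*k^2 - 18*k + 72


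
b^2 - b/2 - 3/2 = (b - 3/2)*(b + 1)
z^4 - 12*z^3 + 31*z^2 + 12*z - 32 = (z - 8)*(z - 4)*(z - 1)*(z + 1)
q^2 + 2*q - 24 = (q - 4)*(q + 6)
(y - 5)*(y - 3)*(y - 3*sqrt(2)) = y^3 - 8*y^2 - 3*sqrt(2)*y^2 + 15*y + 24*sqrt(2)*y - 45*sqrt(2)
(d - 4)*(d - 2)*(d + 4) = d^3 - 2*d^2 - 16*d + 32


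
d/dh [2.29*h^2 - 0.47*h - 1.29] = 4.58*h - 0.47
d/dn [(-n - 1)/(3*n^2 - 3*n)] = (n^2 + 2*n - 1)/(3*n^2*(n^2 - 2*n + 1))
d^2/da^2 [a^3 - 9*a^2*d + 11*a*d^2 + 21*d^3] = 6*a - 18*d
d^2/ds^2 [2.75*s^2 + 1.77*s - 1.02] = 5.50000000000000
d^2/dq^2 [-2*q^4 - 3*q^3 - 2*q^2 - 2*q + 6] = -24*q^2 - 18*q - 4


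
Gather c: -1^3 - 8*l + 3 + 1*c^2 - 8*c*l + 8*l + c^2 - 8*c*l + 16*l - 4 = 2*c^2 - 16*c*l + 16*l - 2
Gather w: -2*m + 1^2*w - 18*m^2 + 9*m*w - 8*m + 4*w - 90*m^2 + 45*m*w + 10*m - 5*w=-108*m^2 + 54*m*w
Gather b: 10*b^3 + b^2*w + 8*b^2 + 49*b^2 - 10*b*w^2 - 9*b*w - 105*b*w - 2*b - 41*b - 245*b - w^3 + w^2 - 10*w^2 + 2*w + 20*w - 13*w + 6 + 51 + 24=10*b^3 + b^2*(w + 57) + b*(-10*w^2 - 114*w - 288) - w^3 - 9*w^2 + 9*w + 81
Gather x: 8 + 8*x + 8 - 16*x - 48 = -8*x - 32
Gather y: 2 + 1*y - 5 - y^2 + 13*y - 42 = -y^2 + 14*y - 45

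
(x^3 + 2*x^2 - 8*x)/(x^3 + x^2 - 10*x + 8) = x/(x - 1)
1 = 1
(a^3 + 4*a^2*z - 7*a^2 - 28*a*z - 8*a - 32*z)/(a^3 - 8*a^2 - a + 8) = (a + 4*z)/(a - 1)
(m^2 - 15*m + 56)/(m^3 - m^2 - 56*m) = (m - 7)/(m*(m + 7))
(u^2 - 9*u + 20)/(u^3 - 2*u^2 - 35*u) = (-u^2 + 9*u - 20)/(u*(-u^2 + 2*u + 35))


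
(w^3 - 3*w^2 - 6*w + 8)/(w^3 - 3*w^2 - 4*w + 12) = (w^2 - 5*w + 4)/(w^2 - 5*w + 6)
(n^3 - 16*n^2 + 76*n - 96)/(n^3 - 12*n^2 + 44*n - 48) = (n - 8)/(n - 4)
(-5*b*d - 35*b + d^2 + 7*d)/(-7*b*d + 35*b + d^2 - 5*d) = (5*b*d + 35*b - d^2 - 7*d)/(7*b*d - 35*b - d^2 + 5*d)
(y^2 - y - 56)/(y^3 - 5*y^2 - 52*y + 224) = 1/(y - 4)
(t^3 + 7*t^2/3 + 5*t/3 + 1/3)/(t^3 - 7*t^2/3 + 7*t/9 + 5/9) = 3*(t^2 + 2*t + 1)/(3*t^2 - 8*t + 5)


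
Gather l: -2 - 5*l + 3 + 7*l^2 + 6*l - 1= 7*l^2 + l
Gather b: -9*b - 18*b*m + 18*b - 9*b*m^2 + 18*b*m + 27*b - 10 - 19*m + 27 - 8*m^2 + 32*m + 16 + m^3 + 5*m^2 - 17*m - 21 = b*(36 - 9*m^2) + m^3 - 3*m^2 - 4*m + 12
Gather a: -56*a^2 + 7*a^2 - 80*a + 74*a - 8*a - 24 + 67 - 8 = -49*a^2 - 14*a + 35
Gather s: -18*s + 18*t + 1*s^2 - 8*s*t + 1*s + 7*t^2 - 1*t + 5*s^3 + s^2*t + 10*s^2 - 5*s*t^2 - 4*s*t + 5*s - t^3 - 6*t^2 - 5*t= 5*s^3 + s^2*(t + 11) + s*(-5*t^2 - 12*t - 12) - t^3 + t^2 + 12*t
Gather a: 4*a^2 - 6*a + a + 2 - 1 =4*a^2 - 5*a + 1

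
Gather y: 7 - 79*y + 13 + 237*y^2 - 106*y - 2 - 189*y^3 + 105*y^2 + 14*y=-189*y^3 + 342*y^2 - 171*y + 18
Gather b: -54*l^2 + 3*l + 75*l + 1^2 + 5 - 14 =-54*l^2 + 78*l - 8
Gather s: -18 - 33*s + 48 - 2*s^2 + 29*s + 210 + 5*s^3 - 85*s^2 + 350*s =5*s^3 - 87*s^2 + 346*s + 240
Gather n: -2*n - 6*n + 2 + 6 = 8 - 8*n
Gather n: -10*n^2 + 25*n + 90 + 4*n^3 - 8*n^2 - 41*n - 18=4*n^3 - 18*n^2 - 16*n + 72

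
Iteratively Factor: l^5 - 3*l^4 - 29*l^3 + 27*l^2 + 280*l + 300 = (l + 2)*(l^4 - 5*l^3 - 19*l^2 + 65*l + 150) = (l + 2)^2*(l^3 - 7*l^2 - 5*l + 75) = (l + 2)^2*(l + 3)*(l^2 - 10*l + 25) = (l - 5)*(l + 2)^2*(l + 3)*(l - 5)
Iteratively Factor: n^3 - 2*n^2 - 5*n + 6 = (n - 3)*(n^2 + n - 2) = (n - 3)*(n + 2)*(n - 1)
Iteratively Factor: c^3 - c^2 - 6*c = (c - 3)*(c^2 + 2*c) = c*(c - 3)*(c + 2)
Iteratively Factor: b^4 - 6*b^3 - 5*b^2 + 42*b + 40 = (b - 4)*(b^3 - 2*b^2 - 13*b - 10) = (b - 5)*(b - 4)*(b^2 + 3*b + 2) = (b - 5)*(b - 4)*(b + 1)*(b + 2)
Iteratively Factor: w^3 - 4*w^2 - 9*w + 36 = (w + 3)*(w^2 - 7*w + 12) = (w - 3)*(w + 3)*(w - 4)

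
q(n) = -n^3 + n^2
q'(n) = -3*n^2 + 2*n = n*(2 - 3*n)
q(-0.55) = 0.47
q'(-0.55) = -2.01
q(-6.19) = 275.49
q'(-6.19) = -127.33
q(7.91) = -432.35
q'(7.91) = -171.88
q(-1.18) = 3.04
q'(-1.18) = -6.54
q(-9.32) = 896.42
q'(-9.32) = -279.23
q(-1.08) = 2.43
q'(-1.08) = -5.66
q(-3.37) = 49.63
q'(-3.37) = -40.81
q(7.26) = -329.95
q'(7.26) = -143.60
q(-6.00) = 252.00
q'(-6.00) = -120.00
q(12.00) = -1584.00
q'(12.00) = -408.00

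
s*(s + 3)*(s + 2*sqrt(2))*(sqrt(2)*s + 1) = sqrt(2)*s^4 + 3*sqrt(2)*s^3 + 5*s^3 + 2*sqrt(2)*s^2 + 15*s^2 + 6*sqrt(2)*s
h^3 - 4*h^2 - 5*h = h*(h - 5)*(h + 1)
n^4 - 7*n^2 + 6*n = n*(n - 2)*(n - 1)*(n + 3)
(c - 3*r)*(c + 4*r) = c^2 + c*r - 12*r^2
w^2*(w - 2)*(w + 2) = w^4 - 4*w^2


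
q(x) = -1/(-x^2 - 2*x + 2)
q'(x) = -(2*x + 2)/(-x^2 - 2*x + 2)^2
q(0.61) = -2.45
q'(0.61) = -19.35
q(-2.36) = -0.87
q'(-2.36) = 2.06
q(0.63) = -2.91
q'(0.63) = -27.69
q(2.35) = 0.12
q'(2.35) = -0.10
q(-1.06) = -0.33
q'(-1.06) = 0.01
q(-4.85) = 0.08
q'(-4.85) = 0.06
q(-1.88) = -0.45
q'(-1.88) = 0.36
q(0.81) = 3.62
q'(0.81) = -47.49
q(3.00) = 0.08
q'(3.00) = -0.05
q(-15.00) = 0.01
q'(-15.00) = 0.00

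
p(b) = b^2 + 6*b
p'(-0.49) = 5.02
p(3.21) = 29.56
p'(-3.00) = 0.00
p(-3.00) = -9.00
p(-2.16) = -8.29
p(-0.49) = -2.70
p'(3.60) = 13.20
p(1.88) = 14.81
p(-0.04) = -0.24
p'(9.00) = 24.00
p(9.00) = 135.00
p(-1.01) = -5.04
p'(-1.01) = 3.98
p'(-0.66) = 4.68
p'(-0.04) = 5.92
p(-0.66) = -3.52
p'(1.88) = 9.76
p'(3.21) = 12.42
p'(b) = 2*b + 6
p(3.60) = 34.56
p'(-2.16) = 1.68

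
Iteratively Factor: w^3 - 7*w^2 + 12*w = (w)*(w^2 - 7*w + 12) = w*(w - 3)*(w - 4)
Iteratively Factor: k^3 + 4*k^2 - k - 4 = (k - 1)*(k^2 + 5*k + 4) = (k - 1)*(k + 1)*(k + 4)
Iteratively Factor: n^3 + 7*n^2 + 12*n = (n)*(n^2 + 7*n + 12) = n*(n + 3)*(n + 4)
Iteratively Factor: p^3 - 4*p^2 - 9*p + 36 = (p - 3)*(p^2 - p - 12) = (p - 3)*(p + 3)*(p - 4)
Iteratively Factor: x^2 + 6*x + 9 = (x + 3)*(x + 3)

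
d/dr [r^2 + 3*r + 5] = 2*r + 3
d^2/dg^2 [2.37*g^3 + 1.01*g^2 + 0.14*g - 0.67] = 14.22*g + 2.02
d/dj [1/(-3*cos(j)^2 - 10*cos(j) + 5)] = -2*(3*cos(j) + 5)*sin(j)/(3*cos(j)^2 + 10*cos(j) - 5)^2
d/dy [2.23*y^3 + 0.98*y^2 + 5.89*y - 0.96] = 6.69*y^2 + 1.96*y + 5.89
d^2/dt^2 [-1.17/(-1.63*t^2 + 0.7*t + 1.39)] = (6.217146*t^2 - 2.66994*t - 1.17*(3.26*t - 0.7)*(6.52*t - 1.4) - 5.301738)/(-1.63*t^2 + 0.7*t + 1.39)^3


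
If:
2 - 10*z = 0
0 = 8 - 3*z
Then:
No Solution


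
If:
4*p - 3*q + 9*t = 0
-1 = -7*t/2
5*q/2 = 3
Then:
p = 9/35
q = 6/5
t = 2/7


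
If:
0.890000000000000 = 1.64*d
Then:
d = 0.54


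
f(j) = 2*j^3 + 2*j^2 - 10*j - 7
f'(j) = 6*j^2 + 4*j - 10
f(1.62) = -9.45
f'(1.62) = 12.23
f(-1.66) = 5.96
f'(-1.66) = -0.11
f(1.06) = -12.97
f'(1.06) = 0.98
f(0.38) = -10.40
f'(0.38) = -7.61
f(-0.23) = -4.62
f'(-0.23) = -10.60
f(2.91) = 30.12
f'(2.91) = 52.45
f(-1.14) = 4.04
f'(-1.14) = -6.76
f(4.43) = 161.83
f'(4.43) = 125.47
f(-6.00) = -307.00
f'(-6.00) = 182.00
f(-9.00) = -1213.00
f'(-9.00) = 440.00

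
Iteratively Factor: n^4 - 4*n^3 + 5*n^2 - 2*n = (n - 1)*(n^3 - 3*n^2 + 2*n) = (n - 1)^2*(n^2 - 2*n) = (n - 2)*(n - 1)^2*(n)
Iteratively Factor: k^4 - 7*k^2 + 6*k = (k - 1)*(k^3 + k^2 - 6*k) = (k - 1)*(k + 3)*(k^2 - 2*k) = (k - 2)*(k - 1)*(k + 3)*(k)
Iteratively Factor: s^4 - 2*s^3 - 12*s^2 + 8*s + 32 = (s - 4)*(s^3 + 2*s^2 - 4*s - 8) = (s - 4)*(s + 2)*(s^2 - 4) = (s - 4)*(s - 2)*(s + 2)*(s + 2)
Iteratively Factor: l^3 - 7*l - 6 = (l - 3)*(l^2 + 3*l + 2) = (l - 3)*(l + 1)*(l + 2)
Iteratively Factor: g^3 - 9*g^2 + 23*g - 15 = (g - 3)*(g^2 - 6*g + 5) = (g - 3)*(g - 1)*(g - 5)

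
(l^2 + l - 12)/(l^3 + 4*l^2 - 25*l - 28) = (l^2 + l - 12)/(l^3 + 4*l^2 - 25*l - 28)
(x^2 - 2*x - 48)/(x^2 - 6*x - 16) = (x + 6)/(x + 2)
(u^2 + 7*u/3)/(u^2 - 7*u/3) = (3*u + 7)/(3*u - 7)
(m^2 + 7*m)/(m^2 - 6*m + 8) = m*(m + 7)/(m^2 - 6*m + 8)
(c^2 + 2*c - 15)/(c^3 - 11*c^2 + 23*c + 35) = (c^2 + 2*c - 15)/(c^3 - 11*c^2 + 23*c + 35)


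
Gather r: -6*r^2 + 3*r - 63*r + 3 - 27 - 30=-6*r^2 - 60*r - 54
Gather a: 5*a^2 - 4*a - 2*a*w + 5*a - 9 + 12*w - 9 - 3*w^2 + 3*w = 5*a^2 + a*(1 - 2*w) - 3*w^2 + 15*w - 18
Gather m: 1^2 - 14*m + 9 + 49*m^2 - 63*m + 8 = 49*m^2 - 77*m + 18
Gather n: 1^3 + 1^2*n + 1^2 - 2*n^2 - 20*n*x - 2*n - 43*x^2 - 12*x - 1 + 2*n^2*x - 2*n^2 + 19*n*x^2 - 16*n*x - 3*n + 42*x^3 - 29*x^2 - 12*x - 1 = n^2*(2*x - 4) + n*(19*x^2 - 36*x - 4) + 42*x^3 - 72*x^2 - 24*x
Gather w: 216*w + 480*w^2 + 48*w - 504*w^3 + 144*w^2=-504*w^3 + 624*w^2 + 264*w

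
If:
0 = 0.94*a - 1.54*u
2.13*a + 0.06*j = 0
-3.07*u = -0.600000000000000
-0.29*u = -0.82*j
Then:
No Solution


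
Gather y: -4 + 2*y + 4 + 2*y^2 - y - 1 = 2*y^2 + y - 1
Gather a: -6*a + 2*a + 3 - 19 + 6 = -4*a - 10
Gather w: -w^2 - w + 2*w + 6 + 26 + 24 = -w^2 + w + 56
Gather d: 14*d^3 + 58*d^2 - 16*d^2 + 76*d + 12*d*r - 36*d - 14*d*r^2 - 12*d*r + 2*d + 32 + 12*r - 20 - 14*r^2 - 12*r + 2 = 14*d^3 + 42*d^2 + d*(42 - 14*r^2) - 14*r^2 + 14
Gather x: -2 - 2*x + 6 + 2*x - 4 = 0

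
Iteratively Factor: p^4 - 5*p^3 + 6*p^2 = (p - 3)*(p^3 - 2*p^2) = p*(p - 3)*(p^2 - 2*p) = p^2*(p - 3)*(p - 2)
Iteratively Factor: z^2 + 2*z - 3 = (z + 3)*(z - 1)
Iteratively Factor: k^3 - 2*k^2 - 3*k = (k + 1)*(k^2 - 3*k) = k*(k + 1)*(k - 3)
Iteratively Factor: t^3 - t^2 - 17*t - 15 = (t + 3)*(t^2 - 4*t - 5) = (t - 5)*(t + 3)*(t + 1)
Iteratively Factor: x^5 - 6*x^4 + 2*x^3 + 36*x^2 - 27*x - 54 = (x - 3)*(x^4 - 3*x^3 - 7*x^2 + 15*x + 18) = (x - 3)^2*(x^3 - 7*x - 6) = (x - 3)^3*(x^2 + 3*x + 2) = (x - 3)^3*(x + 1)*(x + 2)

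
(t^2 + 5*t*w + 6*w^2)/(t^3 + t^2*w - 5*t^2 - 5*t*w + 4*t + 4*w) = (t^2 + 5*t*w + 6*w^2)/(t^3 + t^2*w - 5*t^2 - 5*t*w + 4*t + 4*w)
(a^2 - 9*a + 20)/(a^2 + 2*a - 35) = (a - 4)/(a + 7)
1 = 1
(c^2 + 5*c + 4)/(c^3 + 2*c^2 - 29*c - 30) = (c + 4)/(c^2 + c - 30)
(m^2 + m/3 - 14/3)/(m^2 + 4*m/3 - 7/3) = (m - 2)/(m - 1)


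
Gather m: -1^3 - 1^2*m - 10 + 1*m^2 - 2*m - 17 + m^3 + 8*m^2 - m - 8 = m^3 + 9*m^2 - 4*m - 36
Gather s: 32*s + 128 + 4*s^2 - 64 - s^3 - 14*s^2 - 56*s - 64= -s^3 - 10*s^2 - 24*s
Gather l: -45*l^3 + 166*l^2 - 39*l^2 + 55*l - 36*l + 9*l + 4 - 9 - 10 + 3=-45*l^3 + 127*l^2 + 28*l - 12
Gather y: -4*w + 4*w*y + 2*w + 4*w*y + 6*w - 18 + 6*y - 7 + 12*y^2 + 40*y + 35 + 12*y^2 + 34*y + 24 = 4*w + 24*y^2 + y*(8*w + 80) + 34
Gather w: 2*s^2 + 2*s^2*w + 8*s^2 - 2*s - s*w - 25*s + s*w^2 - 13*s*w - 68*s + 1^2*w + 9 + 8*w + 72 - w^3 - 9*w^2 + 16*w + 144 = 10*s^2 - 95*s - w^3 + w^2*(s - 9) + w*(2*s^2 - 14*s + 25) + 225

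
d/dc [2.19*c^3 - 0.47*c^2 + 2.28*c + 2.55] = 6.57*c^2 - 0.94*c + 2.28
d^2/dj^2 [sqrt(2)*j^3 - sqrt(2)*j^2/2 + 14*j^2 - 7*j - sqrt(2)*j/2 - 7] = 6*sqrt(2)*j - sqrt(2) + 28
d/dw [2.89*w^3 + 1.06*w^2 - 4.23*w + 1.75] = 8.67*w^2 + 2.12*w - 4.23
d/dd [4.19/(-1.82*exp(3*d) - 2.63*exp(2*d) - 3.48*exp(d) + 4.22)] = (22.8774*exp(2*d) + 22.0394*exp(d) + 14.5812)*exp(d)/(1.82*exp(3*d) + 2.63*exp(2*d) + 3.48*exp(d) - 4.22)^2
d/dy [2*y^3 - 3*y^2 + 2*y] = 6*y^2 - 6*y + 2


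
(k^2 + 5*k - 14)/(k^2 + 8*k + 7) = (k - 2)/(k + 1)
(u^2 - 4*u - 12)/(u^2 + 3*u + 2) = (u - 6)/(u + 1)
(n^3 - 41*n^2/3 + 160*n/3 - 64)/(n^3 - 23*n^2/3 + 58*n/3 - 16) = (n - 8)/(n - 2)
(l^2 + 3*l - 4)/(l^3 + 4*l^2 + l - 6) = (l + 4)/(l^2 + 5*l + 6)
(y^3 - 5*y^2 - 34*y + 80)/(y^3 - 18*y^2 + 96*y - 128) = (y + 5)/(y - 8)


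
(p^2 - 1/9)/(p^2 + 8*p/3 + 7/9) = (3*p - 1)/(3*p + 7)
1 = 1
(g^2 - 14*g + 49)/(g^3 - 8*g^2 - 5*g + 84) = (g - 7)/(g^2 - g - 12)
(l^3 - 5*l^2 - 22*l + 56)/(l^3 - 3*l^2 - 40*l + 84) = (l + 4)/(l + 6)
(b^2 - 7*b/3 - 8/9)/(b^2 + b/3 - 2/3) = (9*b^2 - 21*b - 8)/(3*(3*b^2 + b - 2))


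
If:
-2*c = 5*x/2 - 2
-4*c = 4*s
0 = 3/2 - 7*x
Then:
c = 41/56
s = -41/56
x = 3/14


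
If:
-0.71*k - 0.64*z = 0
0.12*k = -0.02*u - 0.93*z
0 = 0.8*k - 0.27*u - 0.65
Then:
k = -0.06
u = -2.57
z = 0.06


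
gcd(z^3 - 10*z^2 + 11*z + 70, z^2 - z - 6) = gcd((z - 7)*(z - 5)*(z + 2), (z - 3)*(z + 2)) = z + 2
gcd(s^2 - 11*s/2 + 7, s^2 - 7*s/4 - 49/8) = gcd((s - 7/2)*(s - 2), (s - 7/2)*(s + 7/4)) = s - 7/2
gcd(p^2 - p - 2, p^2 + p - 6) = p - 2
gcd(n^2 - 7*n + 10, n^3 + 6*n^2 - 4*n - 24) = n - 2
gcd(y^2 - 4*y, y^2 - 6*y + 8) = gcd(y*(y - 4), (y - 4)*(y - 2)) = y - 4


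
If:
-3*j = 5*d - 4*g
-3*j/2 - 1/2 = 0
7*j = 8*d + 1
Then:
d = -5/12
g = -37/48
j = -1/3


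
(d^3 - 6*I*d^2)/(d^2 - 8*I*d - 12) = d^2/(d - 2*I)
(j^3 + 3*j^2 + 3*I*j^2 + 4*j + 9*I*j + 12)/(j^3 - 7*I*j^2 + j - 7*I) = (j^2 + j*(3 + 4*I) + 12*I)/(j^2 - 6*I*j + 7)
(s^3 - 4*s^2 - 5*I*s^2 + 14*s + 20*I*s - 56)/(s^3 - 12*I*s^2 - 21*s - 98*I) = (s - 4)/(s - 7*I)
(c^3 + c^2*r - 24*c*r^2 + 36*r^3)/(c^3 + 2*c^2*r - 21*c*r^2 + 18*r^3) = (-c + 2*r)/(-c + r)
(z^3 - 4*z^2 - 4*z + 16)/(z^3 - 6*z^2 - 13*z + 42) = (z^2 - 2*z - 8)/(z^2 - 4*z - 21)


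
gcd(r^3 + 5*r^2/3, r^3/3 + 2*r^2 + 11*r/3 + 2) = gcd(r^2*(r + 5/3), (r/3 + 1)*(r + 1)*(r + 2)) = 1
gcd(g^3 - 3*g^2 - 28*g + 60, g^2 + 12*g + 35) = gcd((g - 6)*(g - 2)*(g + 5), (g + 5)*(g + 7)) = g + 5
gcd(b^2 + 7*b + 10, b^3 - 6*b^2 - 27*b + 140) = b + 5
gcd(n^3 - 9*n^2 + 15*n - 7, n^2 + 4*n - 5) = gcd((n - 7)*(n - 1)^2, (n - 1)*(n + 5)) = n - 1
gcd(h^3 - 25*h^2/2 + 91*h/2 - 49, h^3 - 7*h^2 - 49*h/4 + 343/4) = h^2 - 21*h/2 + 49/2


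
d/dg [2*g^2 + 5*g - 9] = 4*g + 5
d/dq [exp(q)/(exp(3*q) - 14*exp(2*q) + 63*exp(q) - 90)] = 2*(-exp(3*q) + 7*exp(2*q) - 45)*exp(q)/(exp(6*q) - 28*exp(5*q) + 322*exp(4*q) - 1944*exp(3*q) + 6489*exp(2*q) - 11340*exp(q) + 8100)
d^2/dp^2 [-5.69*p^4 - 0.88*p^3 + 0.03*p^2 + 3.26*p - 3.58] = -68.28*p^2 - 5.28*p + 0.06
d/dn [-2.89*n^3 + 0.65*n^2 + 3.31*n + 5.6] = -8.67*n^2 + 1.3*n + 3.31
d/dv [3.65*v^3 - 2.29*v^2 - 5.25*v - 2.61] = 10.95*v^2 - 4.58*v - 5.25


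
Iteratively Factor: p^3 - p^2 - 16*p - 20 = (p - 5)*(p^2 + 4*p + 4) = (p - 5)*(p + 2)*(p + 2)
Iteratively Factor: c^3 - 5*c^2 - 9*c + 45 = (c - 5)*(c^2 - 9) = (c - 5)*(c + 3)*(c - 3)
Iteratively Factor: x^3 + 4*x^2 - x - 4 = (x + 4)*(x^2 - 1) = (x - 1)*(x + 4)*(x + 1)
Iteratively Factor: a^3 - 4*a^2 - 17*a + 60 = (a - 5)*(a^2 + a - 12) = (a - 5)*(a - 3)*(a + 4)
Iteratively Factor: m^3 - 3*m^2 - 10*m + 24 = (m + 3)*(m^2 - 6*m + 8) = (m - 2)*(m + 3)*(m - 4)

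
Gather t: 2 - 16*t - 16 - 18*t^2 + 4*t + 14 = -18*t^2 - 12*t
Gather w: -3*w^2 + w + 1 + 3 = -3*w^2 + w + 4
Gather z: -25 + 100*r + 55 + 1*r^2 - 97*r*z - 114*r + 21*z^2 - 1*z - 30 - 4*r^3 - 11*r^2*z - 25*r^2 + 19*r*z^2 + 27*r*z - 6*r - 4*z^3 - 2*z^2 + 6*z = -4*r^3 - 24*r^2 - 20*r - 4*z^3 + z^2*(19*r + 19) + z*(-11*r^2 - 70*r + 5)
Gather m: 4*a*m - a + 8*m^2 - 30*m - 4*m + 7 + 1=-a + 8*m^2 + m*(4*a - 34) + 8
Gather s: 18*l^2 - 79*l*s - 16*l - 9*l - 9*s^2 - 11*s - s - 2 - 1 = 18*l^2 - 25*l - 9*s^2 + s*(-79*l - 12) - 3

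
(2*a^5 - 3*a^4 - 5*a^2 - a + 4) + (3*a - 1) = 2*a^5 - 3*a^4 - 5*a^2 + 2*a + 3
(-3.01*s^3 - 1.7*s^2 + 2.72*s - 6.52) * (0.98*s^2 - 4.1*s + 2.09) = -2.9498*s^5 + 10.675*s^4 + 3.3447*s^3 - 21.0946*s^2 + 32.4168*s - 13.6268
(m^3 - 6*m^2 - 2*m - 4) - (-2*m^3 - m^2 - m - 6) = 3*m^3 - 5*m^2 - m + 2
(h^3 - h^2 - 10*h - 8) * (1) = h^3 - h^2 - 10*h - 8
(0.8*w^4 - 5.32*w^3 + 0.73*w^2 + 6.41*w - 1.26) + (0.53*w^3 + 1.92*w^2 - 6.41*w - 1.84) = 0.8*w^4 - 4.79*w^3 + 2.65*w^2 - 3.1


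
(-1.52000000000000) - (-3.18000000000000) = 1.66000000000000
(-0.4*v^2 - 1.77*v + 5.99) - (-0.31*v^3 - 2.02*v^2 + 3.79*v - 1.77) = 0.31*v^3 + 1.62*v^2 - 5.56*v + 7.76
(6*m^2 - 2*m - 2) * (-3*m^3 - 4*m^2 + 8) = -18*m^5 - 18*m^4 + 14*m^3 + 56*m^2 - 16*m - 16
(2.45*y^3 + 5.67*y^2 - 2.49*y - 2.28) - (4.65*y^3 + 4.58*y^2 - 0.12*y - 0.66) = -2.2*y^3 + 1.09*y^2 - 2.37*y - 1.62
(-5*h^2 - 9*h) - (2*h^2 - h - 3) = -7*h^2 - 8*h + 3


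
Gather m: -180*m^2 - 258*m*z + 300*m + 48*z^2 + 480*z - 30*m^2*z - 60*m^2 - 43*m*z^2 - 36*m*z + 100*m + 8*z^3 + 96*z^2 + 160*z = m^2*(-30*z - 240) + m*(-43*z^2 - 294*z + 400) + 8*z^3 + 144*z^2 + 640*z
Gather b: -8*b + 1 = 1 - 8*b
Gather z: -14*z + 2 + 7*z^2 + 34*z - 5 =7*z^2 + 20*z - 3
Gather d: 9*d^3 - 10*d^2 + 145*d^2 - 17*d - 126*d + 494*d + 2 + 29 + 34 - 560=9*d^3 + 135*d^2 + 351*d - 495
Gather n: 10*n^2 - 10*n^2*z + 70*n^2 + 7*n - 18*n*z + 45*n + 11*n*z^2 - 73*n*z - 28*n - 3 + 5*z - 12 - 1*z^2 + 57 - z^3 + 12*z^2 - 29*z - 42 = n^2*(80 - 10*z) + n*(11*z^2 - 91*z + 24) - z^3 + 11*z^2 - 24*z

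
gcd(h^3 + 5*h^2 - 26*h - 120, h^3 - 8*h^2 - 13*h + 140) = h^2 - h - 20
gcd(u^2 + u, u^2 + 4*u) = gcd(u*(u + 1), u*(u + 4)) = u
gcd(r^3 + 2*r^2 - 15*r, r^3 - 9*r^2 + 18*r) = r^2 - 3*r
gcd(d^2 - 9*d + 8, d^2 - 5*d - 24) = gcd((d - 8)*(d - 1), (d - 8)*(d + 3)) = d - 8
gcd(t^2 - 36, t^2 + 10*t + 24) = t + 6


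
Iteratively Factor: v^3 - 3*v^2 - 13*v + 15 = (v + 3)*(v^2 - 6*v + 5) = (v - 1)*(v + 3)*(v - 5)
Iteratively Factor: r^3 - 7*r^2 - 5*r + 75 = (r - 5)*(r^2 - 2*r - 15) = (r - 5)^2*(r + 3)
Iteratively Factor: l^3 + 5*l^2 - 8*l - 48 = (l + 4)*(l^2 + l - 12) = (l + 4)^2*(l - 3)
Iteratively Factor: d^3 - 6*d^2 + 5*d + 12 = (d + 1)*(d^2 - 7*d + 12) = (d - 4)*(d + 1)*(d - 3)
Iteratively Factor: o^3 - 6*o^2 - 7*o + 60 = (o - 4)*(o^2 - 2*o - 15) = (o - 4)*(o + 3)*(o - 5)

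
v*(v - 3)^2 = v^3 - 6*v^2 + 9*v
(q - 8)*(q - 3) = q^2 - 11*q + 24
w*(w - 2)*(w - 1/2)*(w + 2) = w^4 - w^3/2 - 4*w^2 + 2*w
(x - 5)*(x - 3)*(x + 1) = x^3 - 7*x^2 + 7*x + 15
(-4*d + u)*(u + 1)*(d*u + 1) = -4*d^2*u^2 - 4*d^2*u + d*u^3 + d*u^2 - 4*d*u - 4*d + u^2 + u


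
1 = 1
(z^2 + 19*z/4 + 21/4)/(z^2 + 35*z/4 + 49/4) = (z + 3)/(z + 7)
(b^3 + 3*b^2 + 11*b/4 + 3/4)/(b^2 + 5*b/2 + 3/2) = b + 1/2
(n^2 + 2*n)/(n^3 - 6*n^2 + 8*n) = (n + 2)/(n^2 - 6*n + 8)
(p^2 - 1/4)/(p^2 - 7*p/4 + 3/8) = 2*(4*p^2 - 1)/(8*p^2 - 14*p + 3)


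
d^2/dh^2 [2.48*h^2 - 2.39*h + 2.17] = 4.96000000000000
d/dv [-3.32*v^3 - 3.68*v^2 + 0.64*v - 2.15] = -9.96*v^2 - 7.36*v + 0.64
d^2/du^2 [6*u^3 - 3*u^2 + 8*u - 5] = 36*u - 6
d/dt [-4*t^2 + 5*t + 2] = 5 - 8*t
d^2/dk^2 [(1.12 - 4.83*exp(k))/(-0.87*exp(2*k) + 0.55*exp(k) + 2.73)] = (3.655827*exp(4*k) - 1.079757*exp(3*k) + 70.438158*exp(2*k) - 18.231493*exp(k) + 37.679187)*exp(k)/(0.658503*exp(6*k) - 1.248885*exp(5*k) - 5.409486*exp(4*k) + 7.671455*exp(3*k) + 16.974594*exp(2*k) - 12.297285*exp(k) - 20.346417)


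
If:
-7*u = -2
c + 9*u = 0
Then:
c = -18/7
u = 2/7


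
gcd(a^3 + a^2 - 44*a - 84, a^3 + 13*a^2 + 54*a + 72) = a + 6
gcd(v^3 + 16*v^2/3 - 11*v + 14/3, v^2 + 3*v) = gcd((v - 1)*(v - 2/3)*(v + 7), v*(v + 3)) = 1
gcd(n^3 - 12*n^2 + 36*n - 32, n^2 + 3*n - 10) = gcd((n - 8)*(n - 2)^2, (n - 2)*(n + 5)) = n - 2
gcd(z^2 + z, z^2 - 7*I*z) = z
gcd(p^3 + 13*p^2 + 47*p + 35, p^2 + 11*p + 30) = p + 5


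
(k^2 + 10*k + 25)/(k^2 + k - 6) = (k^2 + 10*k + 25)/(k^2 + k - 6)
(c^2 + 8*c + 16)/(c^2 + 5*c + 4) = (c + 4)/(c + 1)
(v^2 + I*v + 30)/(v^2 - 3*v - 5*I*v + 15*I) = (v + 6*I)/(v - 3)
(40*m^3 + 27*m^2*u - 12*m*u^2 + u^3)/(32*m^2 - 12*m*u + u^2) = (-5*m^2 - 4*m*u + u^2)/(-4*m + u)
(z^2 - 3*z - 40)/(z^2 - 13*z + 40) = (z + 5)/(z - 5)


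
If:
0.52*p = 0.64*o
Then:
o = 0.8125*p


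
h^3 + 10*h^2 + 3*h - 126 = (h - 3)*(h + 6)*(h + 7)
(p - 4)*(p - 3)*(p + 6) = p^3 - p^2 - 30*p + 72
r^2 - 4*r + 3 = (r - 3)*(r - 1)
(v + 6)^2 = v^2 + 12*v + 36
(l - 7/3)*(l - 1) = l^2 - 10*l/3 + 7/3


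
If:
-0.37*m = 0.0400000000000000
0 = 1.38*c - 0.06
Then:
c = 0.04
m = -0.11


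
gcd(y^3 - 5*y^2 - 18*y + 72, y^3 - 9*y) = y - 3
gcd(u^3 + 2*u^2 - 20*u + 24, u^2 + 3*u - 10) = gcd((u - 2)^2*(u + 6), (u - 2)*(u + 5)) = u - 2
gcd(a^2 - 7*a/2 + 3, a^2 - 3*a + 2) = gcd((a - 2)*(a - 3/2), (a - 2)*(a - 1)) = a - 2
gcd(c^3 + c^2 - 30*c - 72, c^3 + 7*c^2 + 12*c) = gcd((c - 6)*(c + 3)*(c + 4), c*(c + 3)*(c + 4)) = c^2 + 7*c + 12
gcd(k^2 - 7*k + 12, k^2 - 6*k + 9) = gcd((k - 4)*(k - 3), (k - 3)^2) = k - 3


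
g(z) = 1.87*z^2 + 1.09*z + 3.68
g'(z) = 3.74*z + 1.09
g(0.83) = 5.87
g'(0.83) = 4.19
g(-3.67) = 24.87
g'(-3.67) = -12.64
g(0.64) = 5.14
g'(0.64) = 3.48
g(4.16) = 40.58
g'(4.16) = 16.65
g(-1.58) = 6.63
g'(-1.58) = -4.82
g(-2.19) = 10.26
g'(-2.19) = -7.10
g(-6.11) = 66.83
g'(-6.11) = -21.76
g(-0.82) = 4.04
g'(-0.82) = -1.98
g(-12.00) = 259.88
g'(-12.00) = -43.79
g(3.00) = 23.78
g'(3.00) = 12.31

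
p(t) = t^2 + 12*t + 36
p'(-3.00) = 6.00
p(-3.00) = 9.00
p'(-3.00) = 6.00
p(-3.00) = 9.00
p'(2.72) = 17.44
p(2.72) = 76.04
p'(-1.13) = 9.74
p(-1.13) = 23.72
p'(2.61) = 17.22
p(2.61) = 74.13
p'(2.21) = 16.42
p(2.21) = 67.40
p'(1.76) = 15.52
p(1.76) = 60.22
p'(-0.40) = 11.20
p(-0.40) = 31.36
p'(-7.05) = -2.10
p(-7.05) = 1.10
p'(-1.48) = 9.04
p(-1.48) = 20.43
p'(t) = 2*t + 12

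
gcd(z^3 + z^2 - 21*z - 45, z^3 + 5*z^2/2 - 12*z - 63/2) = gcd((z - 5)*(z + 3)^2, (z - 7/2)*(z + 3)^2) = z^2 + 6*z + 9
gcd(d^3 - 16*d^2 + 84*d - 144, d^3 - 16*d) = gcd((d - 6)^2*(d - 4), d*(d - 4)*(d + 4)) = d - 4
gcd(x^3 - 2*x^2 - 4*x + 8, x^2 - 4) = x^2 - 4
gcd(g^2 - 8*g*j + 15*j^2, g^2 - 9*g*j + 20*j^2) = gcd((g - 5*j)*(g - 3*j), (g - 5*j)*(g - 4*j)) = g - 5*j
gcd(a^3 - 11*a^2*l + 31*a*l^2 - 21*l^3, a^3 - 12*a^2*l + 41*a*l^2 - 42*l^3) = a^2 - 10*a*l + 21*l^2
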